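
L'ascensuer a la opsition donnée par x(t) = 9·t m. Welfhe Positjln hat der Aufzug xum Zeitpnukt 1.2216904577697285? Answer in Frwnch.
Nous avons la position x(t) = 9·t. En substituant t = 1.2216904577697285: x(1.2216904577697285) = 10.9952141199276.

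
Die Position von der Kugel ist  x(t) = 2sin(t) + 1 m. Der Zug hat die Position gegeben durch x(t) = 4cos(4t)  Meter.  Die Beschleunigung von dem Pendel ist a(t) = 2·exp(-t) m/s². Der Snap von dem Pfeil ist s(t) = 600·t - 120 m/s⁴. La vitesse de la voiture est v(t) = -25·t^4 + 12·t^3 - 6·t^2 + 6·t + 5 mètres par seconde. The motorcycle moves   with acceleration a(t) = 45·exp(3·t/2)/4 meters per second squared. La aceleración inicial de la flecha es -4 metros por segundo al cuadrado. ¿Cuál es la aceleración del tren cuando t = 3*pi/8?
Debemos derivar nuestra ecuación de la posición x(t) = 4·cos(4·t) 2 veces. La derivada de la posición da la velocidad: v(t) = -16·sin(4·t). La derivada de la velocidad da la aceleración: a(t) = -64·cos(4·t). Usando a(t) = -64·cos(4·t) y sustituyendo t = 3*pi/8, encontramos a = 0.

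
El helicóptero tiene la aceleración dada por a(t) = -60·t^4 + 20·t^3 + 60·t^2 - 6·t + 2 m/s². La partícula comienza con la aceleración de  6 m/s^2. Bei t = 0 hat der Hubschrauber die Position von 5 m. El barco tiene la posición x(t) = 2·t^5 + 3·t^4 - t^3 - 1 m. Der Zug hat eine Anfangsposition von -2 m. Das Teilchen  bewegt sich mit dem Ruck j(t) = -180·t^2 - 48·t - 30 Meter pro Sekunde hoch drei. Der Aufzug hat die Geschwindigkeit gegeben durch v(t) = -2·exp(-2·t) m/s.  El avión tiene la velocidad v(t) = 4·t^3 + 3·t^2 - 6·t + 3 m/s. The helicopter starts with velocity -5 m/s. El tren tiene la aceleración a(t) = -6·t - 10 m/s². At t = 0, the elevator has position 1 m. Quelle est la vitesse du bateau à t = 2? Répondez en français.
Nous devons dériver notre équation de la position x(t) = 2·t^5 + 3·t^4 - t^3 - 1 1 fois. En prenant d/dt de x(t), nous trouvons v(t) = 10·t^4 + 12·t^3 - 3·t^2. En utilisant v(t) = 10·t^4 + 12·t^3 - 3·t^2 et en substituant t = 2, nous trouvons v = 244.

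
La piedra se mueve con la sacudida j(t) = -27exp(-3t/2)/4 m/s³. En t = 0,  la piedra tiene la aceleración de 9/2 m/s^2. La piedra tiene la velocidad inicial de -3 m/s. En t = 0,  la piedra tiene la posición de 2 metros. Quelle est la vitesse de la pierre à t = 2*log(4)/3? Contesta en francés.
En partant du jerk j(t) = -27·exp(-3·t/2)/4, nous prenons 2 intégrales. L'intégrale du jerk est l'accélération. En utilisant a(0) = 9/2, nous obtenons a(t) = 9·exp(-3·t/2)/2. La primitive de l'accélération est la vitesse. En utilisant v(0) = -3, nous obtenons v(t) = -3·exp(-3·t/2). En utilisant v(t) = -3·exp(-3·t/2) et en substituant t = 2*log(4)/3, nous trouvons v = -3/4.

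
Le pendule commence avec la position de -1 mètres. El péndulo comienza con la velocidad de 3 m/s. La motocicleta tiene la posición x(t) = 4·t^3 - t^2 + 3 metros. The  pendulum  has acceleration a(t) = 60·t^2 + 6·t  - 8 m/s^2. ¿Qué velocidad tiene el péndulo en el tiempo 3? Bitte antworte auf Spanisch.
Partiendo de la aceleración a(t) = 60·t^2 + 6·t - 8, tomamos 1 integral. Tomando ∫a(t)dt y aplicando v(0) = 3, encontramos v(t) = 20·t^3 + 3·t^2 - 8·t + 3. De la ecuación de la velocidad v(t) = 20·t^3 + 3·t^2 - 8·t + 3, sustituimos t = 3 para obtener v = 546.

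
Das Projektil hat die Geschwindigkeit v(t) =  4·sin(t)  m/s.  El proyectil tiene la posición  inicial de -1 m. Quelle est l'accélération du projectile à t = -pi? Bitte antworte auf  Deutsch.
Um dies zu lösen, müssen wir 1 Ableitung unserer Gleichung für die Geschwindigkeit v(t) = 4·sin(t) nehmen. Die Ableitung von der Geschwindigkeit ergibt die Beschleunigung: a(t) = 4·cos(t). Aus der Gleichung für die Beschleunigung a(t) = 4·cos(t), setzen wir t = -pi ein und erhalten a = -4.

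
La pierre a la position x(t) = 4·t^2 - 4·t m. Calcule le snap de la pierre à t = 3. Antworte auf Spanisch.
Debemos derivar nuestra ecuación de la posición x(t) = 4·t^2 - 4·t 4 veces. Tomando d/dt de x(t), encontramos v(t) = 8·t - 4. La derivada de la velocidad da la aceleración: a(t) = 8. Tomando d/dt de a(t), encontramos j(t) = 0. Derivando la sacudida, obtenemos el snap: s(t) = 0. Usando s(t) = 0 y sustituyendo t = 3, encontramos s = 0.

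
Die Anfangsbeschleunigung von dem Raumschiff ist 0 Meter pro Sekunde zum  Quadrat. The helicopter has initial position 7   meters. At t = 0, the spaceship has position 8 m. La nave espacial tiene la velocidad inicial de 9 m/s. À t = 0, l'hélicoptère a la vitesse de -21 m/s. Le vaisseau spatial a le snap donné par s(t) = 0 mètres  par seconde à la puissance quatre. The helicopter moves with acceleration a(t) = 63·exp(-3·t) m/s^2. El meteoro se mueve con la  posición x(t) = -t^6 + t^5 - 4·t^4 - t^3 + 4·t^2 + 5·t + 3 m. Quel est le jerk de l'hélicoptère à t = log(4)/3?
Nous devons dériver notre équation de l'accélération a(t) = 63·exp(-3·t) 1 fois. La dérivée de l'accélération donne le jerk: j(t) = -189·exp(-3·t). En utilisant j(t) = -189·exp(-3·t) et en substituant t = log(4)/3, nous trouvons j = -189/4.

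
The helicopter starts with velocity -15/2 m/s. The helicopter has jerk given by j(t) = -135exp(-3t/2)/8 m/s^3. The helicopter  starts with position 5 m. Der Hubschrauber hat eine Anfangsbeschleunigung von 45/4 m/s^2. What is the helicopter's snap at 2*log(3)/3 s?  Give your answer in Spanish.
Partiendo de la sacudida j(t) = -135·exp(-3·t/2)/8, tomamos 1 derivada. La derivada de la sacudida da el snap: s(t) = 405·exp(-3·t/2)/16. Usando s(t) = 405·exp(-3·t/2)/16 y sustituyendo t = 2*log(3)/3, encontramos s = 135/16.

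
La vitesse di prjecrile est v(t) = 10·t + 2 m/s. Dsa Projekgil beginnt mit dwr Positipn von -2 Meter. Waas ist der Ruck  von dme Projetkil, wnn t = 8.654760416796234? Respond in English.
To solve this, we need to take 2 derivatives of our velocity equation v(t) = 10·t + 2. Taking d/dt of v(t), we find a(t) = 10. The derivative of acceleration gives jerk: j(t) = 0. Using j(t) = 0 and substituting t = 8.654760416796234, we find j = 0.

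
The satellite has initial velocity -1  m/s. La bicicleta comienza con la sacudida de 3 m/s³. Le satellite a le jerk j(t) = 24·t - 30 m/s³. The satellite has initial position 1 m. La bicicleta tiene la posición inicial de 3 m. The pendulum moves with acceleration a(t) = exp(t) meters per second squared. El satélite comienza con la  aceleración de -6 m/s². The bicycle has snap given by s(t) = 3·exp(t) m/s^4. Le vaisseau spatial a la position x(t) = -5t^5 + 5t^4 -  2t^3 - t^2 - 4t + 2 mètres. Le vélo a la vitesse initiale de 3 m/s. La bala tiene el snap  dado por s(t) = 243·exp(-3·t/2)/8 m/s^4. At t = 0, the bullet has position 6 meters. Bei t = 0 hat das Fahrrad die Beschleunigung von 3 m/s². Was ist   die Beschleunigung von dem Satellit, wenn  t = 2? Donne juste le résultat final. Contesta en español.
En t = 2, a = -18.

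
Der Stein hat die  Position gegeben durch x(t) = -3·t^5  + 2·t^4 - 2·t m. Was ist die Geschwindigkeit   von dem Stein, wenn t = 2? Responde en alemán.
Ausgehend von der Position x(t) = -3·t^5 + 2·t^4 - 2·t, nehmen wir 1 Ableitung. Die Ableitung von der Position ergibt die Geschwindigkeit: v(t) = -15·t^4 + 8·t^3 - 2. Mit v(t) = -15·t^4 + 8·t^3 - 2 und Einsetzen von t = 2, finden wir v = -178.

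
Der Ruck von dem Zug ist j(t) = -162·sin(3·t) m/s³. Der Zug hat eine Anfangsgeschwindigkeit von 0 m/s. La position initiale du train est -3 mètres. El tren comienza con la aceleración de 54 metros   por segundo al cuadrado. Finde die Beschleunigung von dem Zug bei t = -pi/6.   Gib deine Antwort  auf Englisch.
Starting from jerk j(t) = -162·sin(3·t), we take 1 integral. The integral of jerk is acceleration. Using a(0) = 54, we get a(t) = 54·cos(3·t). From the given acceleration equation a(t) = 54·cos(3·t), we substitute t = -pi/6 to get a = 0.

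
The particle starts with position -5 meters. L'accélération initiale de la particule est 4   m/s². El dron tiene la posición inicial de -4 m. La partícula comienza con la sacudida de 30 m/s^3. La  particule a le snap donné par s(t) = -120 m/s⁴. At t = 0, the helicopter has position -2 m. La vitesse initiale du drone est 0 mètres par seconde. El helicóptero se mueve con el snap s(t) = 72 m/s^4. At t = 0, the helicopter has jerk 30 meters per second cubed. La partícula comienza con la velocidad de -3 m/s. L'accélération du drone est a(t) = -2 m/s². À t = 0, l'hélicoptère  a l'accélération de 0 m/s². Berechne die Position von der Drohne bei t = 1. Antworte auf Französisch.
Nous devons intégrer notre équation de l'accélération a(t) = -2 2 fois. La primitive de l'accélération est la vitesse. En utilisant v(0) = 0, nous obtenons v(t) = -2·t. En prenant ∫v(t)dt et en appliquant x(0) = -4, nous trouvons x(t) = -t^2 - 4. Nous avons la position x(t) = -t^2 - 4. En substituant t = 1: x(1) = -5.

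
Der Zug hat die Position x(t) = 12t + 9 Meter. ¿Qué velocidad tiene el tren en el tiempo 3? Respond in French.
Nous devons dériver notre équation de la position x(t) = 12·t + 9 1 fois. En dérivant la position, nous obtenons la vitesse: v(t) = 12. En utilisant v(t) = 12 et en substituant t = 3, nous trouvons v = 12.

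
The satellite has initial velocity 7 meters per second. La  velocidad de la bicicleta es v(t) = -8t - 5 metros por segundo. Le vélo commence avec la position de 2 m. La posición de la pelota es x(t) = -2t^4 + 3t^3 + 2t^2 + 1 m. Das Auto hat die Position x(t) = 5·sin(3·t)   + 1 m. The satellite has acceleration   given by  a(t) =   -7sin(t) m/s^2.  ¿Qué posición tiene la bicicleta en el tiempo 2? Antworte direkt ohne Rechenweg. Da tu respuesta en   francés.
La position à t = 2 est x = -24.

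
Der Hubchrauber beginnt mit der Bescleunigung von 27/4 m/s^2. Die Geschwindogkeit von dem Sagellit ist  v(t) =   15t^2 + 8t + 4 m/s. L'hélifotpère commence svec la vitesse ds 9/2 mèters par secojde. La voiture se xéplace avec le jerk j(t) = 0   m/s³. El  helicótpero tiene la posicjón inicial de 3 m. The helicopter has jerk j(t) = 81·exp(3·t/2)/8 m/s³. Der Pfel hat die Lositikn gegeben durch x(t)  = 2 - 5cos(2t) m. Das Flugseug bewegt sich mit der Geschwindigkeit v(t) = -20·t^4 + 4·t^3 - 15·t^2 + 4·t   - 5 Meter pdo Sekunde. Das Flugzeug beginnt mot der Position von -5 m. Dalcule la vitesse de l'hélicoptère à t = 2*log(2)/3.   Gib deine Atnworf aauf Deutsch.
Wir müssen das Integral unserer Gleichung für den Ruck j(t) = 81·exp(3·t/2)/8 2-mal finden. Die Stammfunktion von dem Ruck ist die Beschleunigung. Mit a(0) = 27/4 erhalten wir a(t) = 27·exp(3·t/2)/4. Die Stammfunktion von der Beschleunigung, mit v(0) = 9/2, ergibt die Geschwindigkeit: v(t) = 9·exp(3·t/2)/2. Wir haben die Geschwindigkeit v(t) = 9·exp(3·t/2)/2. Durch Einsetzen von t = 2*log(2)/3: v(2*log(2)/3) = 9.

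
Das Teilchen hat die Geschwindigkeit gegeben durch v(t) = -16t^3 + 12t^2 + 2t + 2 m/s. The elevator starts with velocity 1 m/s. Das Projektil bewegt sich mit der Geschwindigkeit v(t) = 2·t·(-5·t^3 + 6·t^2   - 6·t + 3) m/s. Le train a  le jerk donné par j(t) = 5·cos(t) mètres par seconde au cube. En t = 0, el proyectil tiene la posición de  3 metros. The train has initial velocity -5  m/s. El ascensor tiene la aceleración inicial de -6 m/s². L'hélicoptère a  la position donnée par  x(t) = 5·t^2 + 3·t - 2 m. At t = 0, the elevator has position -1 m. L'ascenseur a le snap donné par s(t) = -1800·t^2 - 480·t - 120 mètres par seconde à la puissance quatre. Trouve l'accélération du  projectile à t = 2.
Nous devons dériver notre équation de la vitesse v(t) = 2·t·(-5·t^3 + 6·t^2 - 6·t + 3) 1 fois. En dérivant la vitesse, nous obtenons l'accélération: a(t) = -10·t^3 + 12·t^2 + 2·t·(-15·t^2 + 12·t - 6) - 12·t + 6. En utilisant a(t) = -10·t^3 + 12·t^2 + 2·t·(-15·t^2 + 12·t - 6) - 12·t + 6 et en substituant t = 2, nous trouvons a = -218.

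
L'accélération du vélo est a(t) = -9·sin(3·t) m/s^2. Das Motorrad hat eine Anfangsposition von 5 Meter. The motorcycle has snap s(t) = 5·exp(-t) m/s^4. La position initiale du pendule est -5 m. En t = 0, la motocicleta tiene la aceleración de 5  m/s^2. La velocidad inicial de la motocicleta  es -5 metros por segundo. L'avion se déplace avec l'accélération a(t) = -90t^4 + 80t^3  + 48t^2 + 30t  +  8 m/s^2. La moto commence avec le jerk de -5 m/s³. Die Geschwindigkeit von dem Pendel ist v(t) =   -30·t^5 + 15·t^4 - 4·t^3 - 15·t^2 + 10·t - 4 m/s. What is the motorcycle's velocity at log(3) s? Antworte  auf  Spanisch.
Debemos encontrar la integral de nuestra ecuación del snap s(t) = 5·exp(-t) 3 veces. Tomando ∫s(t)dt y aplicando j(0) = -5, encontramos j(t) = -5·exp(-t). Tomando ∫j(t)dt y aplicando a(0) = 5, encontramos a(t) = 5·exp(-t). La antiderivada de la aceleración, con v(0) = -5, da la velocidad: v(t) = -5·exp(-t). Tenemos la velocidad v(t) = -5·exp(-t). Sustituyendo t = log(3): v(log(3)) = -5/3.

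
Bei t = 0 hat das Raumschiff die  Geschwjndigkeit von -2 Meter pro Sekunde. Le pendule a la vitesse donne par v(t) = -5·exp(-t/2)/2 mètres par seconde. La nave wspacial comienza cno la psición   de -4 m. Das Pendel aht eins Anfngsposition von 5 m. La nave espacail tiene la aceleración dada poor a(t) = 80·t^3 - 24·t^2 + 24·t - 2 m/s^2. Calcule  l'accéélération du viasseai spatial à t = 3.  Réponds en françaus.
En utilisant a(t) = 80·t^3 - 24·t^2 + 24·t - 2 et en substituant t = 3, nous trouvons a = 2014.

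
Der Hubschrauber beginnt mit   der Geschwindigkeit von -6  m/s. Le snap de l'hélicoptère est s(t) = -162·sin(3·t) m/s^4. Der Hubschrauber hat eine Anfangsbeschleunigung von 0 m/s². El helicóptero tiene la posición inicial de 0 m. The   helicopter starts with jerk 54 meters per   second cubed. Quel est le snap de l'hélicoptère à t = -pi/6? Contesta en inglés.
We have snap s(t) = -162·sin(3·t). Substituting t = -pi/6: s(-pi/6) = 162.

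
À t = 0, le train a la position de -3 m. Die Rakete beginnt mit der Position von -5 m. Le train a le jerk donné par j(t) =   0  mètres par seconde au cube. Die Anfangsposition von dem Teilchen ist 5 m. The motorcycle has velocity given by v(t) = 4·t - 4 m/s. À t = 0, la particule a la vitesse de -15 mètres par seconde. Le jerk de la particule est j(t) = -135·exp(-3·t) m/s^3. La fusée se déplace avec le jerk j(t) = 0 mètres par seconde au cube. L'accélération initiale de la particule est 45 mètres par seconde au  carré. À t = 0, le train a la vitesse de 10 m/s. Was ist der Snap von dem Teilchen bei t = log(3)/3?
Um dies zu lösen, müssen wir 1 Ableitung unserer Gleichung für den Ruck j(t) = -135·exp(-3·t) nehmen. Mit d/dt von j(t) finden wir s(t) = 405·exp(-3·t). Aus der Gleichung für den Snap s(t) = 405·exp(-3·t), setzen wir t = log(3)/3 ein und erhalten s = 135.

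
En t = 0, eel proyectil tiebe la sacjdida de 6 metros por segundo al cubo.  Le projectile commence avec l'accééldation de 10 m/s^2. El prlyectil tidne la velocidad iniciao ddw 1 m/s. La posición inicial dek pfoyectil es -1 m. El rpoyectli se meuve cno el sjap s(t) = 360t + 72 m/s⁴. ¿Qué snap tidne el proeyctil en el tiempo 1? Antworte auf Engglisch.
Using s(t) = 360·t + 72 and substituting t = 1, we find s = 432.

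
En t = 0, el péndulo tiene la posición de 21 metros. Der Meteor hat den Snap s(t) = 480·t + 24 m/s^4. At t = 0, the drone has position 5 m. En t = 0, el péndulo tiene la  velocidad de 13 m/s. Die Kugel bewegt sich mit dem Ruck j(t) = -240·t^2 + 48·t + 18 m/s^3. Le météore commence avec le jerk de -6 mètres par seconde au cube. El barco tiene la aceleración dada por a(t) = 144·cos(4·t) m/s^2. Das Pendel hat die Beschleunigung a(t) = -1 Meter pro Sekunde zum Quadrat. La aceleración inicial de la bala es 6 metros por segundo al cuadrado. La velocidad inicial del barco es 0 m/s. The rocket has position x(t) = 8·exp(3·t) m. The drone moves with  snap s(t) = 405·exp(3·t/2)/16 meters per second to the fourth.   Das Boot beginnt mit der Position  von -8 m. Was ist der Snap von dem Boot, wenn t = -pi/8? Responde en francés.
Pour résoudre ceci, nous devons prendre 2 dérivées de notre équation de l'accélération a(t) = 144·cos(4·t). La dérivée de l'accélération donne le jerk: j(t) = -576·sin(4·t). En dérivant le jerk, nous obtenons le snap: s(t) = -2304·cos(4·t). Nous avons le snap s(t) = -2304·cos(4·t). En substituant t = -pi/8: s(-pi/8) = 0.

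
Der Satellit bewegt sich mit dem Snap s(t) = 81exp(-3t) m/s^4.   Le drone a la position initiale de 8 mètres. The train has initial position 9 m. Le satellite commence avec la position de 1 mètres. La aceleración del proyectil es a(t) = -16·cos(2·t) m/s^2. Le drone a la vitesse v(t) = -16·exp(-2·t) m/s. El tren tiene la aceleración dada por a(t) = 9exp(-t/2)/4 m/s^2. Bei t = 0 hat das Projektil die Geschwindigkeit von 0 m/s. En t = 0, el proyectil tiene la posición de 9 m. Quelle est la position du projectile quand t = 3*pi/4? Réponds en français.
Nous devons trouver la primitive de notre équation de l'accélération a(t) = -16·cos(2·t) 2 fois. En prenant ∫a(t)dt et en appliquant v(0) = 0, nous trouvons v(t) = -8·sin(2·t). En intégrant la vitesse et en utilisant la condition initiale x(0) = 9, nous obtenons x(t) = 4·cos(2·t) + 5. Nous avons la position x(t) = 4·cos(2·t) + 5. En substituant t = 3*pi/4: x(3*pi/4) = 5.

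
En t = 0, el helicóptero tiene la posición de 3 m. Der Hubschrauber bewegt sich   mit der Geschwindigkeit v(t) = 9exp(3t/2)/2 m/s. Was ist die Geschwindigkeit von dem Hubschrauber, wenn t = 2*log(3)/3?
Wir haben die Geschwindigkeit v(t) = 9·exp(3·t/2)/2. Durch Einsetzen von t = 2*log(3)/3: v(2*log(3)/3) = 27/2.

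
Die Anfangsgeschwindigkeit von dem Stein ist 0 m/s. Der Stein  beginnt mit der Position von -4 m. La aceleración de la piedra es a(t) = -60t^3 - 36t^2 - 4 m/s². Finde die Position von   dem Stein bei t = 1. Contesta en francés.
Pour résoudre ceci, nous devons prendre 2 primitives de notre équation de l'accélération a(t) = -60·t^3 - 36·t^2 - 4. La primitive de l'accélération est la vitesse. En utilisant v(0) = 0, nous obtenons v(t) = t·(-15·t^3 - 12·t^2 - 4). La primitive de la vitesse est la position. En utilisant x(0) = -4, nous obtenons x(t) = -3·t^5 - 3·t^4 - 2·t^2 - 4. En utilisant x(t) = -3·t^5 - 3·t^4 - 2·t^2 - 4 et en substituant t = 1, nous trouvons x = -12.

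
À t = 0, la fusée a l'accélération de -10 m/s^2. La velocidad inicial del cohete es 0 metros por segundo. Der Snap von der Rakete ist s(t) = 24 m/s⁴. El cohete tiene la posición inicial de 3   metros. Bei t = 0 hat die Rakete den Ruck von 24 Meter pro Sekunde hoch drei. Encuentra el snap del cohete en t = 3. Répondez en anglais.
From the given snap equation s(t) = 24, we substitute t = 3 to get s = 24.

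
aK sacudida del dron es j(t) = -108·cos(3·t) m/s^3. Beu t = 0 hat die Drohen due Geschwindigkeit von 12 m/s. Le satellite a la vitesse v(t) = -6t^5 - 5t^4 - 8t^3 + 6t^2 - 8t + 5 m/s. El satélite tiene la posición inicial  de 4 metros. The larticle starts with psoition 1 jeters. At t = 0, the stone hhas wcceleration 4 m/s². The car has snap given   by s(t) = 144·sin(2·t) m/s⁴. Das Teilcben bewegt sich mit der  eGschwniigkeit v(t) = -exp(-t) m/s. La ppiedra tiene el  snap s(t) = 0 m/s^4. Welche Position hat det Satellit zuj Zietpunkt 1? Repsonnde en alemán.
Wir müssen die Stammfunktion unserer Gleichung für die Geschwindigkeit v(t) = -6·t^5 - 5·t^4 - 8·t^3 + 6·t^2 - 8·t + 5 1-mal finden. Mit ∫v(t)dt und Anwendung von x(0) = 4, finden wir x(t) = -t^6 - t^5 - 2·t^4 + 2·t^3 - 4·t^2 + 5·t + 4. Aus der Gleichung für die Position x(t) = -t^6 - t^5 - 2·t^4 + 2·t^3 - 4·t^2 + 5·t + 4, setzen wir t = 1 ein und erhalten x = 3.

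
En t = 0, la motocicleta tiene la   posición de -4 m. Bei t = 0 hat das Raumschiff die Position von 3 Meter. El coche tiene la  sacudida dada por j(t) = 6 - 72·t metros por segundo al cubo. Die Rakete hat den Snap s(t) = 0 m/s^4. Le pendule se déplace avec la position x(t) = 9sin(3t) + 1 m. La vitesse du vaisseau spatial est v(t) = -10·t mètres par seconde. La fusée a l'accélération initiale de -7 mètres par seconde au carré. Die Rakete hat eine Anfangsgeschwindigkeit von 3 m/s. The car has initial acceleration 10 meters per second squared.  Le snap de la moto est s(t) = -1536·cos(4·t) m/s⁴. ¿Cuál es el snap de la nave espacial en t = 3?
Partiendo de la velocidad v(t) = -10·t, tomamos 3 derivadas. La derivada de la velocidad da la aceleración: a(t) = -10. Derivando la aceleración, obtenemos la sacudida: j(t) = 0. La derivada de la sacudida da el snap: s(t) = 0. Usando s(t) = 0 y sustituyendo t = 3, encontramos s = 0.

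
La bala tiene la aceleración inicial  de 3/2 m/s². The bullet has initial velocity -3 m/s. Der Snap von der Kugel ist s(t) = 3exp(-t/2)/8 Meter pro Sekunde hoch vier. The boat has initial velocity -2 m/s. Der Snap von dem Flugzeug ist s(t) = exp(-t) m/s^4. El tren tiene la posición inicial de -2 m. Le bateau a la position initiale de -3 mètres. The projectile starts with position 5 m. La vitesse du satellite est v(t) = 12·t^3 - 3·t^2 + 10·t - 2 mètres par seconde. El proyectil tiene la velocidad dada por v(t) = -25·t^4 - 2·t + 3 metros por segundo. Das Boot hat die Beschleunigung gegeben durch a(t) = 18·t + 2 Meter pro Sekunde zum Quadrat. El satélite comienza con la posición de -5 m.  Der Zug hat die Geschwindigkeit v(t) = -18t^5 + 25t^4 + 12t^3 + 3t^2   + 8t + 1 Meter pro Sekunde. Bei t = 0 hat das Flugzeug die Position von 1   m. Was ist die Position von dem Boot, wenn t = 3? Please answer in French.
Nous devons intégrer notre équation de l'accélération a(t) = 18·t + 2 2 fois. En prenant ∫a(t)dt et en appliquant v(0) = -2, nous trouvons v(t) = 9·t^2 + 2·t - 2. L'intégrale de la vitesse, avec x(0) = -3, donne la position: x(t) = 3·t^3 + t^2 - 2·t - 3. En utilisant x(t) = 3·t^3 + t^2 - 2·t - 3 et en substituant t = 3, nous trouvons x = 81.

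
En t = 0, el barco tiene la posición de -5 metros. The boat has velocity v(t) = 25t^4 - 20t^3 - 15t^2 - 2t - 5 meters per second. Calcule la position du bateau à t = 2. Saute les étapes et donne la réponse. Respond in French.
La position à t = 2 est x = 21.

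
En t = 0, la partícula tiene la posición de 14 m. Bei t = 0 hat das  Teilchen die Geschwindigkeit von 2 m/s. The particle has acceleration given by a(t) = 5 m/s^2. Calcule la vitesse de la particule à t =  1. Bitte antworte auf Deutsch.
Wir müssen die Stammfunktion unserer Gleichung für die Beschleunigung a(t) = 5 1-mal finden. Das Integral von der Beschleunigung, mit v(0) = 2, ergibt die Geschwindigkeit: v(t) = 5·t + 2. Mit v(t) = 5·t + 2 und Einsetzen von t = 1, finden wir v = 7.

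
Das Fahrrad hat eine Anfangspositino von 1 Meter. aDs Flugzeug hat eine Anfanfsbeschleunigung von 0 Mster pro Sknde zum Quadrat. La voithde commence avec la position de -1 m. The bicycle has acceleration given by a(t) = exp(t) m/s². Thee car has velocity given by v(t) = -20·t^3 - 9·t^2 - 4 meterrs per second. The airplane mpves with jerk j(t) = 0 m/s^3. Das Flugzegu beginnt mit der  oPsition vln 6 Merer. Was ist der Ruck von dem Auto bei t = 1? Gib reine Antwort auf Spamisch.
Para resolver esto, necesitamos tomar 2 derivadas de nuestra ecuación de la velocidad v(t) = -20·t^3 - 9·t^2 - 4. Derivando la velocidad, obtenemos la aceleración: a(t) = -60·t^2 - 18·t. La derivada de la aceleración da la sacudida: j(t) = -120·t - 18. De la ecuación de la sacudida j(t) = -120·t - 18, sustituimos t = 1 para obtener j = -138.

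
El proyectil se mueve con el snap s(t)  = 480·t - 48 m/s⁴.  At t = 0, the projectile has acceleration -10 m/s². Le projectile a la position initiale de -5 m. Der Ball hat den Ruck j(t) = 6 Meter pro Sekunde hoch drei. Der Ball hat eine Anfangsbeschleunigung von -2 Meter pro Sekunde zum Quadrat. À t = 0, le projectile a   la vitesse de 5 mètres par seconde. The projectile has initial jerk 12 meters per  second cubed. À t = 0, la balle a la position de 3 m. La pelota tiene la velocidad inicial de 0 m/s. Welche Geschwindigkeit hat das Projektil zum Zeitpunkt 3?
Ausgehend von dem Snap s(t) = 480·t - 48, nehmen wir 3 Stammfunktionen. Mit ∫s(t)dt und Anwendung von j(0) = 12, finden wir j(t) = 240·t^2 - 48·t + 12. Die Stammfunktion von dem Ruck ist die Beschleunigung. Mit a(0) = -10 erhalten wir a(t) = 80·t^3 - 24·t^2 + 12·t - 10. Mit ∫a(t)dt und Anwendung von v(0) = 5, finden wir v(t) = 20·t^4 - 8·t^3 + 6·t^2 - 10·t + 5. Wir haben die Geschwindigkeit v(t) = 20·t^4 - 8·t^3 + 6·t^2 - 10·t + 5. Durch Einsetzen von t = 3: v(3) = 1433.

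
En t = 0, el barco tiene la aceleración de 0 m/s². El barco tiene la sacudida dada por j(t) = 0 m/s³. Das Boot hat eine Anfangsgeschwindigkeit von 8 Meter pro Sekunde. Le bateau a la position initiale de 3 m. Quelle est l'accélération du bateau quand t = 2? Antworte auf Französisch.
Nous devons intégrer notre équation du jerk j(t) = 0 1 fois. En prenant ∫j(t)dt et en appliquant a(0) = 0, nous trouvons a(t) = 0. En utilisant a(t) = 0 et en substituant t = 2, nous trouvons a = 0.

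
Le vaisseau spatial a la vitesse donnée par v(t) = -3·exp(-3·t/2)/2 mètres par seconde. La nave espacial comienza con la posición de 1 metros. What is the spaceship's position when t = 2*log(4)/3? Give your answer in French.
En partant de la vitesse v(t) = -3·exp(-3·t/2)/2, nous prenons 1 primitive. En prenant ∫v(t)dt et en appliquant x(0) = 1, nous trouvons x(t) = exp(-3·t/2). De l'équation de la position x(t) = exp(-3·t/2), nous substituons t = 2*log(4)/3 pour obtenir x = 1/4.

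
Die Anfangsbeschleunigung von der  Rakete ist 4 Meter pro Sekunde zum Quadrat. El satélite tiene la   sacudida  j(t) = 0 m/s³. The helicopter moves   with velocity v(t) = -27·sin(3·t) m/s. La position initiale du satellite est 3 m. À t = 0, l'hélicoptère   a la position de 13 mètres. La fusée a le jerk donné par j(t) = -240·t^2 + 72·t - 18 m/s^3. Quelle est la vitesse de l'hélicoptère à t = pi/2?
En utilisant v(t) = -27·sin(3·t) et en substituant t = pi/2, nous trouvons v = 27.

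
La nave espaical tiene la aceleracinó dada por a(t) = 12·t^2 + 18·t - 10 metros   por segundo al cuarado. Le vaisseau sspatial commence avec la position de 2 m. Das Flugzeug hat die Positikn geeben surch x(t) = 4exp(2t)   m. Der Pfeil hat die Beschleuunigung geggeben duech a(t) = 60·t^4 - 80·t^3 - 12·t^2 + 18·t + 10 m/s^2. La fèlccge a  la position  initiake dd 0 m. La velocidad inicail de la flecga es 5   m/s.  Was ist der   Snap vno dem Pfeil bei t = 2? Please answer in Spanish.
Debemos derivar nuestra ecuación de la aceleración a(t) = 60·t^4 - 80·t^3 - 12·t^2 + 18·t + 10 2 veces. La derivada de la aceleración da la sacudida: j(t) = 240·t^3 - 240·t^2 - 24·t + 18. La derivada de la sacudida da el snap: s(t) = 720·t^2 - 480·t - 24. De la ecuación del snap s(t) = 720·t^2 - 480·t - 24, sustituimos t = 2 para obtener s = 1896.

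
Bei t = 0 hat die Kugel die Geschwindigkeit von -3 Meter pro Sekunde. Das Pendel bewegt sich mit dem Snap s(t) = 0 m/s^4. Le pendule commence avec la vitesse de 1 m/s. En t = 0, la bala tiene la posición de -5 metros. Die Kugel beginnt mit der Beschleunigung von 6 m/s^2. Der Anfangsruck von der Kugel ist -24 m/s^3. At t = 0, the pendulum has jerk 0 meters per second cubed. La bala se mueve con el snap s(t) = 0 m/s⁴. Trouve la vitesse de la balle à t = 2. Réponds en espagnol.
Necesitamos integrar nuestra ecuación del snap s(t) = 0 3 veces. Tomando ∫s(t)dt y aplicando j(0) = -24, encontramos j(t) = -24. Tomando ∫j(t)dt y aplicando a(0) = 6, encontramos a(t) = 6 - 24·t. Integrando la aceleración y usando la condición inicial v(0) = -3, obtenemos v(t) = -12·t^2 + 6·t - 3. De la ecuación de la velocidad v(t) = -12·t^2 + 6·t - 3, sustituimos t = 2 para obtener v = -39.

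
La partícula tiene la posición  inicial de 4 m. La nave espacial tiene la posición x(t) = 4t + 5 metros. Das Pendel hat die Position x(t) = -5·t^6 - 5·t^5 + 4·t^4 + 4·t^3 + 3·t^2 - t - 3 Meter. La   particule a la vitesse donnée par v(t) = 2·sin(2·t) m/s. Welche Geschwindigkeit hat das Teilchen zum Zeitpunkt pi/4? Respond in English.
From the given velocity equation v(t) = 2·sin(2·t), we substitute t = pi/4 to get v = 2.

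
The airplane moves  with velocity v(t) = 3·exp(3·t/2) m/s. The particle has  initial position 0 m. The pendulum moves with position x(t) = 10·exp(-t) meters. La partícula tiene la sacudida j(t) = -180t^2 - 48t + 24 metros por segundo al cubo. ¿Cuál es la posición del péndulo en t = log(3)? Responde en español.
Usando x(t) = 10·exp(-t) y sustituyendo t = log(3), encontramos x = 10/3.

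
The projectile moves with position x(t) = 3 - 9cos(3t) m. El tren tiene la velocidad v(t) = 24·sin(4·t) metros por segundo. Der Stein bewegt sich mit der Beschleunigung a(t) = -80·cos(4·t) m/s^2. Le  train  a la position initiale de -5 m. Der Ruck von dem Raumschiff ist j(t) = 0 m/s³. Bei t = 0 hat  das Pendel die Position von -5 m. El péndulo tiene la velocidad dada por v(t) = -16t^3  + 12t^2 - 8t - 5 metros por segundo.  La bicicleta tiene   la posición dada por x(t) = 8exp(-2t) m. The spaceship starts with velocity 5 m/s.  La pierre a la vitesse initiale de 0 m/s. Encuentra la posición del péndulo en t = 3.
Debemos encontrar la integral de nuestra ecuación de la velocidad v(t) = -16·t^3 + 12·t^2 - 8·t - 5 1 vez. La antiderivada de la velocidad, con x(0) = -5, da la posición: x(t) = -4·t^4 + 4·t^3 - 4·t^2 - 5·t - 5. Usando x(t) = -4·t^4 + 4·t^3 - 4·t^2 - 5·t - 5 y sustituyendo t = 3, encontramos x = -272.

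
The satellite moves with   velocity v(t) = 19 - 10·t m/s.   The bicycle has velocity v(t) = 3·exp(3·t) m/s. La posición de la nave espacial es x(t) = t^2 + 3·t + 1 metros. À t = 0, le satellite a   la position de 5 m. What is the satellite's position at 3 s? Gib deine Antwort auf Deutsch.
Wir müssen unsere Gleichung für die Geschwindigkeit v(t) = 19 - 10·t 1-mal integrieren. Durch Integration von der Geschwindigkeit und Verwendung der Anfangsbedingung x(0) = 5, erhalten wir x(t) = -5·t^2 + 19·t + 5. Wir haben die Position x(t) = -5·t^2 + 19·t + 5. Durch Einsetzen von t = 3: x(3) = 17.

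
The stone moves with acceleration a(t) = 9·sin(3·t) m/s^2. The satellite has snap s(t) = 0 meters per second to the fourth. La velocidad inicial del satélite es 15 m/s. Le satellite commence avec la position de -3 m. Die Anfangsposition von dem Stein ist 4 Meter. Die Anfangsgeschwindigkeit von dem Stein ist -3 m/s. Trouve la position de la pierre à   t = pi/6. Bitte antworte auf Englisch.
To solve this, we need to take 2 integrals of our acceleration equation a(t) = 9·sin(3·t). Taking ∫a(t)dt and applying v(0) = -3, we find v(t) = -3·cos(3·t). Integrating velocity and using the initial condition x(0) = 4, we get x(t) = 4 - sin(3·t). We have position x(t) = 4 - sin(3·t). Substituting t = pi/6: x(pi/6) = 3.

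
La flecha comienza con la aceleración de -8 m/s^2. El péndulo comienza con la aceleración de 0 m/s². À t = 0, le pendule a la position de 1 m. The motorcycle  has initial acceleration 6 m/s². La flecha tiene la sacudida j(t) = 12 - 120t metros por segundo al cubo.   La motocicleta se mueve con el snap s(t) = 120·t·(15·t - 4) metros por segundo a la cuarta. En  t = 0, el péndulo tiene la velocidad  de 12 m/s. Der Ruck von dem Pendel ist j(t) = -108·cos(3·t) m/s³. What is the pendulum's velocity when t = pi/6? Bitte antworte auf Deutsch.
Um dies zu lösen, müssen wir 2 Integrale unserer Gleichung für den Ruck j(t) = -108·cos(3·t) finden. Das Integral von dem Ruck, mit a(0) = 0, ergibt die Beschleunigung: a(t) = -36·sin(3·t). Mit ∫a(t)dt und Anwendung von v(0) = 12, finden wir v(t) = 12·cos(3·t). Mit v(t) = 12·cos(3·t) und Einsetzen von t = pi/6, finden wir v = 0.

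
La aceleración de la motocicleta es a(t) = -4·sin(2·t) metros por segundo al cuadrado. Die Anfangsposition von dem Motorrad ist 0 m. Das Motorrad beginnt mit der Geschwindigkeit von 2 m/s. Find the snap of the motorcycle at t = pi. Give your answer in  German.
Um dies zu lösen, müssen wir 2 Ableitungen unserer Gleichung für die Beschleunigung a(t) = -4·sin(2·t) nehmen. Durch Ableiten von der Beschleunigung erhalten wir den Ruck: j(t) = -8·cos(2·t). Mit d/dt von j(t) finden wir s(t) = 16·sin(2·t). Wir haben den Snap s(t) = 16·sin(2·t). Durch Einsetzen von t = pi: s(pi) = 0.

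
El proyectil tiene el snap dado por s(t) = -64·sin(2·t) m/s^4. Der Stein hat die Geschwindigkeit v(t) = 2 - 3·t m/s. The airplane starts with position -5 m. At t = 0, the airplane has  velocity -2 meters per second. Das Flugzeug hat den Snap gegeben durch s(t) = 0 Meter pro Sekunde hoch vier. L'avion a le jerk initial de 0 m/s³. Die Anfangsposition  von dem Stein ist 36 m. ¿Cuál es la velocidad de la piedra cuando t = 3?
Usando v(t) = 2 - 3·t y sustituyendo t = 3, encontramos v = -7.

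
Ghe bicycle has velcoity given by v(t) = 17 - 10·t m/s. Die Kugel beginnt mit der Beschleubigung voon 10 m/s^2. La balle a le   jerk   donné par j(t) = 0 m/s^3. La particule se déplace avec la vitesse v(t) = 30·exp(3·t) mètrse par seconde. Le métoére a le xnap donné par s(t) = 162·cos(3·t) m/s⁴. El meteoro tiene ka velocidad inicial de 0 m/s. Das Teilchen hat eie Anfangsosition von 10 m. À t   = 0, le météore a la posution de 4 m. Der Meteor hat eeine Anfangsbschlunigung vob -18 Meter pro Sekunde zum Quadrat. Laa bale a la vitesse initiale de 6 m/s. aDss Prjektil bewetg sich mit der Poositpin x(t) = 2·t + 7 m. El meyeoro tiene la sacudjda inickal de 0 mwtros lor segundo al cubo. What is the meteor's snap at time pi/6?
From the given snap equation s(t) = 162·cos(3·t), we substitute t = pi/6 to get s = 0.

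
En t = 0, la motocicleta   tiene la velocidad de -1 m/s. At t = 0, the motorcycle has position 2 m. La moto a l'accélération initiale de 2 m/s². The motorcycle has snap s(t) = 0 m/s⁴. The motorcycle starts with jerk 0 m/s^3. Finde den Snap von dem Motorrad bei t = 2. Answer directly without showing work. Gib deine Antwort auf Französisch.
La réponse est 0.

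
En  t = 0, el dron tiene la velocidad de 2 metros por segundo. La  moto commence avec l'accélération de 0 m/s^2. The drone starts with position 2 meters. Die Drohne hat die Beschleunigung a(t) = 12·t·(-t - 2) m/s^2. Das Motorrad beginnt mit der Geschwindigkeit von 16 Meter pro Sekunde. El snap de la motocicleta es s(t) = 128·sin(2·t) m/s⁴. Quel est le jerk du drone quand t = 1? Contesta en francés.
Nous devons dériver notre équation de l'accélération a(t) = 12·t·(-t - 2) 1 fois. La dérivée de l'accélération donne le jerk: j(t) = -24·t - 24. Nous avons le jerk j(t) = -24·t - 24. En substituant t = 1: j(1) = -48.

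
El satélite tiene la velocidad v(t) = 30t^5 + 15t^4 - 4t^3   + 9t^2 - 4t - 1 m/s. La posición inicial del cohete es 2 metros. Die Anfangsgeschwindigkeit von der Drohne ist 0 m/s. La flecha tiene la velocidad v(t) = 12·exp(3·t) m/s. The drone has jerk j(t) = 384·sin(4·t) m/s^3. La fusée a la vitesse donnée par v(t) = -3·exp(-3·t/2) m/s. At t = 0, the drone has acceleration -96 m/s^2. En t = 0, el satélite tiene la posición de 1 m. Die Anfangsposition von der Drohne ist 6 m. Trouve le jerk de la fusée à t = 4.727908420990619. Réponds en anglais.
We must differentiate our velocity equation v(t) = -3·exp(-3·t/2) 2 times. Differentiating velocity, we get acceleration: a(t) = 9·exp(-3·t/2)/2. Differentiating acceleration, we get jerk: j(t) = -27·exp(-3·t/2)/4. Using j(t) = -27·exp(-3·t/2)/4 and substituting t = 4.727908420990619, we find j = -0.00561496386304449.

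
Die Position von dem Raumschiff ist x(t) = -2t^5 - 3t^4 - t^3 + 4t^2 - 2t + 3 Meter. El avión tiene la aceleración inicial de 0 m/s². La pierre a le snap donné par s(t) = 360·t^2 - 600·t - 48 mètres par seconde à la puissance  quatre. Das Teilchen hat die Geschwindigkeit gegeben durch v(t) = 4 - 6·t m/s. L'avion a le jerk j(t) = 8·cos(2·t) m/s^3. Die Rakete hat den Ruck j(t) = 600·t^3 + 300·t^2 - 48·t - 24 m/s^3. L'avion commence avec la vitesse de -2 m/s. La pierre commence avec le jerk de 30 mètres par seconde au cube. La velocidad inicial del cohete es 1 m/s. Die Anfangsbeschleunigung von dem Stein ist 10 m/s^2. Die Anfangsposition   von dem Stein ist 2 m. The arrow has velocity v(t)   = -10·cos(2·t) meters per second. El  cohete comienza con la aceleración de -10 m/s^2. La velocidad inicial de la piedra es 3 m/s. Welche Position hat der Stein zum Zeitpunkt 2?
Um dies zu lösen, müssen wir 4 Stammfunktionen unserer Gleichung für den Snap s(t) = 360·t^2 - 600·t - 48 finden. Mit ∫s(t)dt und Anwendung von j(0) = 30, finden wir j(t) = 120·t^3 - 300·t^2 - 48·t + 30. Durch Integration von dem Ruck und Verwendung der Anfangsbedingung a(0) = 10, erhalten wir a(t) = 30·t^4 - 100·t^3 - 24·t^2 + 30·t + 10. Mit ∫a(t)dt und Anwendung von v(0) = 3, finden wir v(t) = 6·t^5 - 25·t^4 - 8·t^3 + 15·t^2 + 10·t + 3. Die Stammfunktion von der Geschwindigkeit ist die Position. Mit x(0) = 2 erhalten wir x(t) = t^6 - 5·t^5 - 2·t^4 + 5·t^3 + 5·t^2 + 3·t + 2. Wir haben die Position x(t) = t^6 - 5·t^5 - 2·t^4 + 5·t^3 + 5·t^2 + 3·t + 2. Durch Einsetzen von t = 2: x(2) = -60.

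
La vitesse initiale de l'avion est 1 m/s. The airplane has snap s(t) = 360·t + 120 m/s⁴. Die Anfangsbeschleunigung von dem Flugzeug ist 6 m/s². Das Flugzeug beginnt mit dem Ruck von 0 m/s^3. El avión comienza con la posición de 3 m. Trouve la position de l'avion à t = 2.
En partant du snap s(t) = 360·t + 120, nous prenons 4 primitives. En prenant ∫s(t)dt et en appliquant j(0) = 0, nous trouvons j(t) = 60·t·(3·t + 2). L'intégrale du jerk, avec a(0) = 6, donne l'accélération: a(t) = 60·t^3 + 60·t^2 + 6. En prenant ∫a(t)dt et en appliquant v(0) = 1, nous trouvons v(t) = 15·t^4 + 20·t^3 + 6·t + 1. La primitive de la vitesse, avec x(0) = 3, donne la position: x(t) = 3·t^5 + 5·t^4 + 3·t^2 + t + 3. Nous avons la position x(t) = 3·t^5 + 5·t^4 + 3·t^2 + t + 3. En substituant t = 2: x(2) = 193.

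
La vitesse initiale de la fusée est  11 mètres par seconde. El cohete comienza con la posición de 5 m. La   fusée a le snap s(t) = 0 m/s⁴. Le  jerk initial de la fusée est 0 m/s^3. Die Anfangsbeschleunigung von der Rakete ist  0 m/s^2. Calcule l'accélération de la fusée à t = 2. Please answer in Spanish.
Necesitamos integrar nuestra ecuación del snap s(t) = 0 2 veces. La integral del snap es la sacudida. Usando j(0) = 0, obtenemos j(t) = 0. Tomando ∫j(t)dt y aplicando a(0) = 0, encontramos a(t) = 0. Usando a(t) = 0 y sustituyendo t = 2, encontramos a = 0.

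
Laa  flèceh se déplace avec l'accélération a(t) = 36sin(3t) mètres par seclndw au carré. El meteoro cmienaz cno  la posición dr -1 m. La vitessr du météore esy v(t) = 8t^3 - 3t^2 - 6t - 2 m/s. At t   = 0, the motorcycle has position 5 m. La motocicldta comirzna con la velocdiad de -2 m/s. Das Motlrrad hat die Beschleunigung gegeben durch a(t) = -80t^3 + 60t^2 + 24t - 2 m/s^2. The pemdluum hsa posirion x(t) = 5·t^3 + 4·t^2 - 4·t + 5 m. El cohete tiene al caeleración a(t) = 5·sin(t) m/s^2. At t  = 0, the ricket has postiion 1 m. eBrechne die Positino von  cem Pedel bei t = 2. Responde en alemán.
Wir haben die Position x(t) = 5·t^3 + 4·t^2 - 4·t + 5. Durch Einsetzen von t = 2: x(2) = 53.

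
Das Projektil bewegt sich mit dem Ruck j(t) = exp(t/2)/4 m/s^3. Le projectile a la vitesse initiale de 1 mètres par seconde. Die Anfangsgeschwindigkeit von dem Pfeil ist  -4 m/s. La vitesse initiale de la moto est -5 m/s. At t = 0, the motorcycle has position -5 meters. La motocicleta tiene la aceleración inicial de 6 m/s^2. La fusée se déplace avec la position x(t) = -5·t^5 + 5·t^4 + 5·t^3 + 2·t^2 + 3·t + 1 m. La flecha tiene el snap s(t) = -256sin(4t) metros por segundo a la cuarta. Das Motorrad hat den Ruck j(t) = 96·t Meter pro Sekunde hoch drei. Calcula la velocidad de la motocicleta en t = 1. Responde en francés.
Nous devons trouver l'intégrale de notre équation du jerk j(t) = 96·t 2 fois. La primitive du jerk, avec a(0) = 6, donne l'accélération: a(t) = 48·t^2 + 6. En prenant ∫a(t)dt et en appliquant v(0) = -5, nous trouvons v(t) = 16·t^3 + 6·t - 5. En utilisant v(t) = 16·t^3 + 6·t - 5 et en substituant t = 1, nous trouvons v = 17.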